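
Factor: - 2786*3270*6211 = -2^2*3^1*5^1*7^1*109^1* 199^1*6211^1 =- 56583576420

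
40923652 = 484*84553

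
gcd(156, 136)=4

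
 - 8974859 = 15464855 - 24439714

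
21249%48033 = 21249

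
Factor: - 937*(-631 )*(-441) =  - 3^2*7^2*631^1*937^1 = -260739927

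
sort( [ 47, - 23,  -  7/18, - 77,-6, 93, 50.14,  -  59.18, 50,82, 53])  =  [ - 77, - 59.18, - 23, - 6,  -  7/18, 47,50,50.14, 53, 82, 93 ] 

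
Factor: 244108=2^2*61027^1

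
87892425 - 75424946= 12467479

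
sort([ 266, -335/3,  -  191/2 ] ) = [  -  335/3  , - 191/2,266 ] 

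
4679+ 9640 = 14319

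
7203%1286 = 773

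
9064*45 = 407880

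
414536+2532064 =2946600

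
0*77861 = 0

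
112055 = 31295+80760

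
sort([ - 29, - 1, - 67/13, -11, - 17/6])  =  [ - 29, - 11, - 67/13, - 17/6, - 1 ]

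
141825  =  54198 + 87627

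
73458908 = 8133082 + 65325826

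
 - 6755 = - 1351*5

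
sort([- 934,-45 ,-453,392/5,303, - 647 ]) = [  -  934,  -  647 , - 453,- 45, 392/5, 303]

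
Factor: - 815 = -5^1*163^1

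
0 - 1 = - 1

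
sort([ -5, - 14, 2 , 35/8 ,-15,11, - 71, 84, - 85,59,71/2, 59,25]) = [-85,-71,  -  15,-14,-5,  2,  35/8,11,25, 71/2, 59, 59,84 ] 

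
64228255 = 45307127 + 18921128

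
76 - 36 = 40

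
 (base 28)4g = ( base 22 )5I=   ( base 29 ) 4C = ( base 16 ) 80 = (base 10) 128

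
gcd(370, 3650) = 10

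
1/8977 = 1/8977  =  0.00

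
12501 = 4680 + 7821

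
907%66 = 49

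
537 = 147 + 390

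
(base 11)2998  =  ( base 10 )3858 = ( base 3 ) 12021220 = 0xf12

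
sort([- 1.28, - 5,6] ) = [ - 5,-1.28,6]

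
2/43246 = 1/21623 = 0.00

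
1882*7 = 13174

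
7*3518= 24626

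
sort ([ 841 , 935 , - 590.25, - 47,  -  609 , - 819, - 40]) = [ - 819, - 609, - 590.25,  -  47, - 40, 841, 935]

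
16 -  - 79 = 95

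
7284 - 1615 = 5669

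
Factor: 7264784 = 2^4*349^1*1301^1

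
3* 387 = 1161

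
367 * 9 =3303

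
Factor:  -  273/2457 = -1/9  =  -3^(  -  2 ) 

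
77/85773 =77/85773=   0.00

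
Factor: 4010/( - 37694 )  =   - 5/47 = - 5^1 * 47^( - 1 )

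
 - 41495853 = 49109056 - 90604909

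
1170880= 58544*20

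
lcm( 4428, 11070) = 22140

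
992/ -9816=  -124/1227 = - 0.10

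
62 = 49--13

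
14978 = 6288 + 8690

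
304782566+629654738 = 934437304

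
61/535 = 61/535 =0.11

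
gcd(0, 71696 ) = 71696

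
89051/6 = 89051/6 = 14841.83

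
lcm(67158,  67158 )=67158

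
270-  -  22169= 22439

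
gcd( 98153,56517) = 1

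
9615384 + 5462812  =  15078196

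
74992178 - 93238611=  - 18246433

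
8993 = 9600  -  607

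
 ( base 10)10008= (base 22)kek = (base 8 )23430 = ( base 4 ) 2130120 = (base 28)clc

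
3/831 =1/277 =0.00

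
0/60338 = 0 = 0.00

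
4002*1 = 4002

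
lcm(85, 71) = 6035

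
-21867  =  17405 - 39272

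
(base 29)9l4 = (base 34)72M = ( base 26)C2I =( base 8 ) 17766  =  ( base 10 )8182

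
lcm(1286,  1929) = 3858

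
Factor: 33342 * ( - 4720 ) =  - 2^5*3^1*5^1*59^1*5557^1 = - 157374240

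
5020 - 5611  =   - 591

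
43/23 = 43/23 = 1.87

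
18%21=18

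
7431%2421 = 168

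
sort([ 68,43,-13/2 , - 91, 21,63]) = [ - 91,  -  13/2,21,43 , 63, 68 ] 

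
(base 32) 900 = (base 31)9i9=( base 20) 130g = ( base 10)9216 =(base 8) 22000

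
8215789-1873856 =6341933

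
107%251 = 107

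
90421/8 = 90421/8 = 11302.62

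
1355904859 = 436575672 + 919329187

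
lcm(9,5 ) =45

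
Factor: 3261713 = 7^1*13^1 * 73^1*491^1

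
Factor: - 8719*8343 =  - 72742617 = -  3^4 * 103^1 * 8719^1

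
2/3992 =1/1996  =  0.00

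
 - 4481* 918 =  - 4113558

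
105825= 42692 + 63133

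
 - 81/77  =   - 81/77 = - 1.05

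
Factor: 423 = 3^2*47^1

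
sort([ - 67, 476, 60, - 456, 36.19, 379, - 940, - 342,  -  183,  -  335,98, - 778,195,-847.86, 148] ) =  [- 940,-847.86, - 778, - 456, - 342, - 335 , - 183, -67, 36.19, 60,  98,148, 195,379, 476]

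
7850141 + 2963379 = 10813520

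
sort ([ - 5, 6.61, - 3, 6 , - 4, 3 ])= [ - 5,- 4, - 3,3,6,6.61]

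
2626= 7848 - 5222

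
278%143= 135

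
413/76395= 413/76395 = 0.01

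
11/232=11/232 =0.05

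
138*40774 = 5626812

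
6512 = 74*88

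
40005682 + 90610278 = 130615960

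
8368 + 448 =8816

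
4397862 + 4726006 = 9123868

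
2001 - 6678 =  - 4677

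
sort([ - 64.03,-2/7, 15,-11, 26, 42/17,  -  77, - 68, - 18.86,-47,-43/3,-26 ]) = [ - 77,-68, - 64.03, -47, - 26, - 18.86,-43/3, - 11,-2/7  ,  42/17, 15,26 ]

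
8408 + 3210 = 11618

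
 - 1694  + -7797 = - 9491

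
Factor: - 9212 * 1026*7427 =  - 2^3* 3^3*7^3 * 19^1*47^1*1061^1 = -  70196379624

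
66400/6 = 33200/3 = 11066.67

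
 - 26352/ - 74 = 13176/37 = 356.11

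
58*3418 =198244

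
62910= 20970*3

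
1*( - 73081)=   -  73081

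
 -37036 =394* ( - 94 )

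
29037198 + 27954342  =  56991540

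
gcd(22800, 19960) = 40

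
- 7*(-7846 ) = 54922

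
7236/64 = 113 + 1/16 = 113.06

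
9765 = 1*9765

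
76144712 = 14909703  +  61235009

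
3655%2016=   1639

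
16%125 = 16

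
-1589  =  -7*227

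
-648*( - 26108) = 16917984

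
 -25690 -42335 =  - 68025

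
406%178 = 50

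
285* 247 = 70395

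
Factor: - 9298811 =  - 9298811^1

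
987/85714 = 987/85714 = 0.01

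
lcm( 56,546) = 2184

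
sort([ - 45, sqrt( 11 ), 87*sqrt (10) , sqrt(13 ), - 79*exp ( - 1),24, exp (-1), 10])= [- 45, - 79*exp( - 1 ), exp(  -  1),  sqrt( 11),sqrt(13 ),10,24 , 87 * sqrt( 10 ) ]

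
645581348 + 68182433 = 713763781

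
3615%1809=1806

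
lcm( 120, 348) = 3480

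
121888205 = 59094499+62793706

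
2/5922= 1/2961  =  0.00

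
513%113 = 61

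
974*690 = 672060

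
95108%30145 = 4673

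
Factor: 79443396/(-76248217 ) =- 2^2*3^3 * 53^1*149^( - 1)*397^( - 1 )*1289^( - 1 )*13879^1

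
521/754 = 521/754 = 0.69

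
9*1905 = 17145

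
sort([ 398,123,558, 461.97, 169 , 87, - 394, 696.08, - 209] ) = [ - 394, - 209, 87,  123 , 169, 398, 461.97, 558,696.08]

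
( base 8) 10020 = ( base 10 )4112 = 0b1000000010000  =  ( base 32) 40g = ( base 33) 3pk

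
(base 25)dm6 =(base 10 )8681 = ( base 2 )10000111101001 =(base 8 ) 20751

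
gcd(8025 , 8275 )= 25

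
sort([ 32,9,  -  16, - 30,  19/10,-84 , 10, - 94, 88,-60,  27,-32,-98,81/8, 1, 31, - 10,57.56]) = [  -  98, - 94, - 84, - 60 , - 32, - 30,-16, - 10, 1,19/10,9,10, 81/8  ,  27, 31,32,57.56,88 ] 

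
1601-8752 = -7151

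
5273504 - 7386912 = -2113408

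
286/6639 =286/6639  =  0.04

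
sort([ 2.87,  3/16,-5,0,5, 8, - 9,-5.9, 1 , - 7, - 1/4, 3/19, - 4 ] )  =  [ - 9,-7,-5.9, - 5, - 4,-1/4, 0,  3/19,3/16, 1,  2.87,5, 8 ] 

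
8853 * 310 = 2744430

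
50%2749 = 50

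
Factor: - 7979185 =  - 5^1 * 283^1*5639^1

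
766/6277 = 766/6277 =0.12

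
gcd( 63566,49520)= 2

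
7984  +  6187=14171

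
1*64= 64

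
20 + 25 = 45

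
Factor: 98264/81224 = 11^( - 1 ) * 13^(-1 )*173^1 = 173/143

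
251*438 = 109938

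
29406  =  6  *4901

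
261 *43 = 11223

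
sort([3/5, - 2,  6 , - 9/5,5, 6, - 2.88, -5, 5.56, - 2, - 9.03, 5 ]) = [ - 9.03, - 5  , -2.88, - 2,-2,  -  9/5, 3/5, 5, 5,5.56, 6, 6] 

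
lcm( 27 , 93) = 837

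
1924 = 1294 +630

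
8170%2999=2172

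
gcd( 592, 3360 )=16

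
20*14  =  280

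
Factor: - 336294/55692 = - 157/26 = -2^(- 1)*13^(-1 )*157^1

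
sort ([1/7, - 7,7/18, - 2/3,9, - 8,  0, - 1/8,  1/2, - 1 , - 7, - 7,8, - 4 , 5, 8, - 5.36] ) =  [ - 8, - 7, - 7,  -  7,- 5.36, - 4, - 1, - 2/3,-1/8,0,1/7,7/18, 1/2,5,8, 8,9 ] 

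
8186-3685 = 4501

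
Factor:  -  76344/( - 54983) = 2^3 * 3^1* 3181^1*54983^ ( - 1 )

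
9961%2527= 2380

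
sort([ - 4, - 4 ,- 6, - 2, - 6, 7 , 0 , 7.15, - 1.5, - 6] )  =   [ - 6, - 6,- 6, - 4 ,-4, - 2 , - 1.5, 0,7,7.15] 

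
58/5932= 29/2966 = 0.01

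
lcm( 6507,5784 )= 52056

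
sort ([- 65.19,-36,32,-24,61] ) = [ - 65.19,-36, - 24 , 32,61 ]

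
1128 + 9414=10542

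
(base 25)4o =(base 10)124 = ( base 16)7C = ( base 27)4g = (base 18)6G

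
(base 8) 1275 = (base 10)701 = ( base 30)nb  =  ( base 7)2021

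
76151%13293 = 9686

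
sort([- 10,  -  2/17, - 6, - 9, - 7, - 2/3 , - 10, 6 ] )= [-10, - 10, - 9, - 7, - 6, - 2/3, - 2/17, 6 ] 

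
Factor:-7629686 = -2^1*191^1*19973^1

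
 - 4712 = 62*( - 76 )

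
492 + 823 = 1315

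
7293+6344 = 13637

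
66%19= 9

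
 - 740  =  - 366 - 374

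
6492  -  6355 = 137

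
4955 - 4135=820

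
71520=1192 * 60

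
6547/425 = 15+ 172/425 =15.40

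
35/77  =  5/11 = 0.45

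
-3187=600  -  3787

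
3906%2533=1373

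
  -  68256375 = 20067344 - 88323719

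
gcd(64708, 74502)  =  2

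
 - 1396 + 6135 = 4739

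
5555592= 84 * 66138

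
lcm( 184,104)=2392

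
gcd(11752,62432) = 8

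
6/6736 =3/3368 = 0.00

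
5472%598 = 90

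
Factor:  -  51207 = -3^1 * 13^2 * 101^1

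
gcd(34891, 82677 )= 1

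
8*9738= 77904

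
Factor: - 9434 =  - 2^1*53^1*89^1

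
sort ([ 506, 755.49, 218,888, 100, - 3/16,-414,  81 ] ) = [-414,-3/16,81,100,218,  506, 755.49,  888 ]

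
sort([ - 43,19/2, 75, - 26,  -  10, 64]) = [ - 43 , - 26, - 10, 19/2,64, 75 ] 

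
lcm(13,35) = 455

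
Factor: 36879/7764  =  2^( -2)*19^1 = 19/4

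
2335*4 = 9340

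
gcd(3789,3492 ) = 9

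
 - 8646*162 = -1400652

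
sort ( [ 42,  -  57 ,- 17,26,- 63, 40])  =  [  -  63,-57,- 17,  26,40, 42 ]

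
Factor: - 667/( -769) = 23^1*29^1*769^( - 1 )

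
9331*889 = 8295259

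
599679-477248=122431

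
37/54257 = 37/54257= 0.00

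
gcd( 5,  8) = 1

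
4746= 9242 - 4496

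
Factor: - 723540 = -2^2 * 3^1*5^1*31^1*389^1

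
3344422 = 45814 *73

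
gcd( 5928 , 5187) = 741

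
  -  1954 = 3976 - 5930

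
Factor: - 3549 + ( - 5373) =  - 2^1*3^1 * 1487^1 =- 8922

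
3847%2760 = 1087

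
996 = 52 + 944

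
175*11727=2052225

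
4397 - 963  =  3434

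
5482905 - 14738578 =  - 9255673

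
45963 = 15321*3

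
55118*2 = 110236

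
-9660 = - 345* 28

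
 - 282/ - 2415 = 94/805 = 0.12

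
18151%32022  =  18151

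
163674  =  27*6062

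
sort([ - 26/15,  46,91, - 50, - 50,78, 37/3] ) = [  -  50,-50, - 26/15 , 37/3,46,78, 91] 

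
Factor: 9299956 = 2^2*127^1*18307^1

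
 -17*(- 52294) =888998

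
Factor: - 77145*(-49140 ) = 2^2*3^4*5^2*7^1 *13^1*37^1*139^1 = 3790905300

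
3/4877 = 3/4877 = 0.00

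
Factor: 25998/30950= 3^1*5^( - 2)*7^1 = 21/25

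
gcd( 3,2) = 1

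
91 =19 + 72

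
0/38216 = 0=0.00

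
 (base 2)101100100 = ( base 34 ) ag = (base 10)356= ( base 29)c8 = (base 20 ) HG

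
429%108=105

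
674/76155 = 674/76155 = 0.01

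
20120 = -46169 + 66289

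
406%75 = 31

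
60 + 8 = 68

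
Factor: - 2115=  - 3^2*5^1*47^1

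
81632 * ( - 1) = -81632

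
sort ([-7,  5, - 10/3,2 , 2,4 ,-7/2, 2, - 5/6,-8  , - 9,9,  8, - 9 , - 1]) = [ -9,-9 ,- 8 ,-7,-7/2, - 10/3, - 1,-5/6, 2, 2,2,4,5,8, 9 ] 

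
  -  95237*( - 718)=68380166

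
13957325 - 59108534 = -45151209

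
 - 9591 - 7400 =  - 16991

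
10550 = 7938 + 2612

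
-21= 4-25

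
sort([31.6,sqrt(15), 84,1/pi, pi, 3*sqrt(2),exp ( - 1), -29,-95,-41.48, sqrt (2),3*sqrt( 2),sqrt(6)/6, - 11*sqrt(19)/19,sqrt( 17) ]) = [ - 95, - 41.48, - 29, - 11 * sqrt(19 ) /19,1/pi,exp( - 1 )  ,  sqrt(6)/6,sqrt( 2 ),pi,sqrt( 15 ),sqrt( 17 ), 3 * sqrt (2),3 * sqrt( 2 ), 31.6,84]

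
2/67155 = 2/67155= 0.00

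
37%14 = 9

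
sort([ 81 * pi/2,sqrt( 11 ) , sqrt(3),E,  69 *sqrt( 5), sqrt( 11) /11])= [ sqrt(11)/11,sqrt( 3 ) , E,sqrt(11),81*pi/2, 69*sqrt( 5 )]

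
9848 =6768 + 3080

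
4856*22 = 106832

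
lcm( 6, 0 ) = 0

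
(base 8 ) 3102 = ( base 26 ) 29G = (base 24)2ii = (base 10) 1602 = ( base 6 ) 11230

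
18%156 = 18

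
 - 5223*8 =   -  41784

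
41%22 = 19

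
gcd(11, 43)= 1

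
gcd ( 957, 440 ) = 11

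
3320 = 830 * 4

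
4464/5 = 892 + 4/5 = 892.80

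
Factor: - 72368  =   - 2^4 *4523^1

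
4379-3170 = 1209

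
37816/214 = 18908/107=176.71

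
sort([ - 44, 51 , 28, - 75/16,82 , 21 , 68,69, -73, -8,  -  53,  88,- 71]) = [- 73,  -  71 , - 53, - 44, - 8 , - 75/16,21 , 28, 51 , 68,  69, 82 , 88 ] 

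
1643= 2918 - 1275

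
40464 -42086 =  - 1622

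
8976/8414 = 4488/4207=1.07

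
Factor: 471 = 3^1*157^1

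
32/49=32/49  =  0.65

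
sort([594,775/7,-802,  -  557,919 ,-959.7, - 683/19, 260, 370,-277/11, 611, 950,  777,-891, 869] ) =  [  -  959.7, - 891,-802,-557,  -  683/19,-277/11, 775/7,260, 370, 594, 611 , 777, 869,919, 950 ] 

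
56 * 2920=163520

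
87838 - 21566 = 66272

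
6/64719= 2/21573=0.00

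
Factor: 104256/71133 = 192/131 =2^6*3^1*131^ ( - 1 )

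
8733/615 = 71/5  =  14.20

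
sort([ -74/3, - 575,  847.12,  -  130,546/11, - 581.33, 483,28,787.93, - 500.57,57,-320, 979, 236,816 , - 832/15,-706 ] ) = [ - 706, - 581.33, - 575, - 500.57, - 320,  -  130, - 832/15, -74/3,28, 546/11, 57,236,483,  787.93,816,847.12,979] 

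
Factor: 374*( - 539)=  - 201586 = - 2^1*7^2*11^2*17^1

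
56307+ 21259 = 77566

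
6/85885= 6/85885 = 0.00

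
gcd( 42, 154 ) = 14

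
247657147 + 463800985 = 711458132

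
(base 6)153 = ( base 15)49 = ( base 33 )23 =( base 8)105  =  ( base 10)69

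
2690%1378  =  1312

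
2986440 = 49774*60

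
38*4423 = 168074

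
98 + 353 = 451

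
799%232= 103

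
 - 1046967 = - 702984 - 343983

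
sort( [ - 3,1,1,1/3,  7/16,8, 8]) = [ - 3,1/3,7/16,1,1, 8,8 ] 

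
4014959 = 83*48373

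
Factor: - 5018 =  - 2^1*13^1*193^1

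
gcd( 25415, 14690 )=65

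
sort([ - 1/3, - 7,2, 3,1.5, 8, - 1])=[ - 7, - 1, -1/3,1.5  ,  2, 3, 8]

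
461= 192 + 269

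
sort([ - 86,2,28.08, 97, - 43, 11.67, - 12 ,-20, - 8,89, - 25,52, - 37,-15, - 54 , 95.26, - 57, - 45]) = [- 86, - 57, - 54,-45, - 43, - 37 , - 25, -20, - 15,- 12, - 8,2,11.67,28.08,52,89,95.26, 97]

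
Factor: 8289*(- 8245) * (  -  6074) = 2^1*3^3*5^1*17^1 * 97^1*307^1*3037^1 = 415114197570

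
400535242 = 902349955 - 501814713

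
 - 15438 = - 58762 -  - 43324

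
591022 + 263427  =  854449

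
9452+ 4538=13990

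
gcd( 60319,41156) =1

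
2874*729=2095146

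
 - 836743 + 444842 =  - 391901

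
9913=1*9913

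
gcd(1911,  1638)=273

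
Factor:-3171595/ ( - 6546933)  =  3^ ( - 3 )*5^1*7^1 * 90617^1*242479^( - 1 ) 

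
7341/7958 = 7341/7958  =  0.92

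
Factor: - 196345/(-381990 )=2^( - 1 ) * 3^ ( - 1)*7^( - 1)*17^(-1)*367^1= 367/714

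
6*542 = 3252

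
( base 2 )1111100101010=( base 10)7978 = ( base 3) 101221111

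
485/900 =97/180  =  0.54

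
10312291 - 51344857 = -41032566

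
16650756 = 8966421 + 7684335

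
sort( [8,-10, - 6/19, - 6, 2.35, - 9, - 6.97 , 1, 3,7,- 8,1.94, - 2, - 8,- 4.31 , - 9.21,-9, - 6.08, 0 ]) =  [ - 10, - 9.21, - 9, - 9, - 8, - 8, - 6.97, - 6.08, - 6,-4.31, - 2, - 6/19, 0, 1, 1.94, 2.35, 3, 7, 8 ] 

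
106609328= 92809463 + 13799865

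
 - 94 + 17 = -77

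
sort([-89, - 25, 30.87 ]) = [ -89,-25,30.87 ]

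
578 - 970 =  - 392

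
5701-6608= -907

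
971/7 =971/7 = 138.71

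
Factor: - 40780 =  - 2^2*5^1*2039^1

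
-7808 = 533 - 8341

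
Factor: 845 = 5^1*13^2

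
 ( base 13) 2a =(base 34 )12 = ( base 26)1a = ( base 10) 36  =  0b100100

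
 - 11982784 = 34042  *(- 352 )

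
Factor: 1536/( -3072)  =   - 2^ (-1)  =  -1/2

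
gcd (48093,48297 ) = 51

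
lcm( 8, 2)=8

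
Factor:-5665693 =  - 11^1*227^1 * 2269^1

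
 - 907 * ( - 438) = 397266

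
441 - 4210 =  - 3769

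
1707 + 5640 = 7347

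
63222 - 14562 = 48660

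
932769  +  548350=1481119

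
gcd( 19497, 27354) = 291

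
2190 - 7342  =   - 5152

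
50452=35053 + 15399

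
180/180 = 1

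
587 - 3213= - 2626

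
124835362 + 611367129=736202491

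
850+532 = 1382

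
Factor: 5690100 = 2^2*3^1*5^2*13^1*1459^1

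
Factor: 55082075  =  5^2 * 409^1 * 5387^1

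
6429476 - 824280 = 5605196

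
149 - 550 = -401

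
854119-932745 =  -78626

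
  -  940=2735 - 3675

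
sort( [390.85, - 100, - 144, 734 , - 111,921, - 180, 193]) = [ - 180, - 144 , - 111, - 100, 193, 390.85, 734, 921]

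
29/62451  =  29/62451= 0.00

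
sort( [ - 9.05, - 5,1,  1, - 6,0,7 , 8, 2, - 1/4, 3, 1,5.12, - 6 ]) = [ - 9.05,-6,  -  6,  -  5,-1/4, 0 , 1,1,1,  2,3 , 5.12,7, 8]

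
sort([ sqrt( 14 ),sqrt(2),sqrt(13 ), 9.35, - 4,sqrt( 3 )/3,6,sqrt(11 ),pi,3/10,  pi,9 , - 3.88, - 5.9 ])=[ - 5.9, - 4, - 3.88, 3/10,sqrt(3 )/3, sqrt(2 ), pi , pi,sqrt(11), sqrt( 13),sqrt( 14 ),6, 9,  9.35 ]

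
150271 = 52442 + 97829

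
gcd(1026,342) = 342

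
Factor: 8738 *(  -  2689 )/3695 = - 2^1*5^ (-1 )*17^1*257^1* 739^(  -  1)*2689^1 = -  23496482/3695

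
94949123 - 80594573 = 14354550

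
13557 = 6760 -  - 6797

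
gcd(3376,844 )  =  844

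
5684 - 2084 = 3600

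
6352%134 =54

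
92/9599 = 92/9599 = 0.01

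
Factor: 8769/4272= 2923/1424 = 2^( - 4 )*37^1*79^1*89^( - 1) 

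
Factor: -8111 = -8111^1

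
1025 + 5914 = 6939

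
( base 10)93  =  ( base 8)135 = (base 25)3i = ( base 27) 3C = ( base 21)49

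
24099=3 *8033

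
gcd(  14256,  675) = 27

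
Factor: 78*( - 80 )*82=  - 2^6*3^1*5^1*13^1*41^1  =  - 511680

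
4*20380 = 81520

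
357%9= 6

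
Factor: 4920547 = 67^1*271^2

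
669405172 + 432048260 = 1101453432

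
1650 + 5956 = 7606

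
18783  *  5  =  93915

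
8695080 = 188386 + 8506694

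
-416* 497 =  - 206752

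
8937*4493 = 40153941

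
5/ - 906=-1 + 901/906=- 0.01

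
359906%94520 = 76346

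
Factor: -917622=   -2^1*3^3 * 16993^1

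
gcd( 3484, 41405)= 13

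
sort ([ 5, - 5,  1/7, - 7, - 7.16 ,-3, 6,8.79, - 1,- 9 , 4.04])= [ - 9, - 7.16, - 7 ,- 5,  -  3, - 1,1/7 , 4.04,5,  6, 8.79]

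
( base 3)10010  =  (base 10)84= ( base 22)3I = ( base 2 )1010100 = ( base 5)314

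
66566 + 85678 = 152244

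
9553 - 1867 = 7686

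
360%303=57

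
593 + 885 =1478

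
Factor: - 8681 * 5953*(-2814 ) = 145421872302 = 2^1 * 3^1*7^1*67^1*5953^1*8681^1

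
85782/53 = 1618+ 28/53 = 1618.53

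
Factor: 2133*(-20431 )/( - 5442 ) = 2^(-1)*3^2*79^1*907^( - 1 )*20431^1 = 14526441/1814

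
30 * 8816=264480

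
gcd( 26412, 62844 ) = 12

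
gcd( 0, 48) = 48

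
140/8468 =35/2117= 0.02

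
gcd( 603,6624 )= 9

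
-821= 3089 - 3910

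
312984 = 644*486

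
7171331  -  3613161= 3558170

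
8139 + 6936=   15075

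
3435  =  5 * 687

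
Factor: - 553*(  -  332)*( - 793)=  - 145591628 = - 2^2*7^1*13^1*61^1*79^1*83^1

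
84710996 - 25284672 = 59426324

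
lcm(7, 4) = 28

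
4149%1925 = 299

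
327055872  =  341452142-14396270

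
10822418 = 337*32114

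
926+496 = 1422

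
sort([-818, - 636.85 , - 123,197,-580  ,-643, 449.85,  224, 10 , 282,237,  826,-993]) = [ - 993,- 818,-643,-636.85,  -  580,  -  123, 10,197,224, 237, 282,449.85, 826]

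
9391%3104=79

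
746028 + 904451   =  1650479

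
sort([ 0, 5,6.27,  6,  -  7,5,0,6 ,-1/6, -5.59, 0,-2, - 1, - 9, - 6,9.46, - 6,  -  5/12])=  [  -  9, - 7,- 6, - 6 , - 5.59, - 2, - 1, - 5/12, - 1/6 , 0, 0, 0,5,  5,6,6,6.27,9.46]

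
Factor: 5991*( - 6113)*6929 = -253760649207  =  - 3^1*13^2*41^1*1997^1*6113^1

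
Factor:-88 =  - 2^3*11^1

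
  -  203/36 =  -6 + 13/36 =- 5.64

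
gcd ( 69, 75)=3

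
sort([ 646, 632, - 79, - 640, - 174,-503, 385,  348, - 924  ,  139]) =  [ -924, - 640, - 503,-174, - 79,139,348,  385,632, 646 ]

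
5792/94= 2896/47= 61.62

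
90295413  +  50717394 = 141012807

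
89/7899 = 89/7899 = 0.01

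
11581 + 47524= 59105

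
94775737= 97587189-2811452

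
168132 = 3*56044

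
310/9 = 310/9 = 34.44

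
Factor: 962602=2^1*481301^1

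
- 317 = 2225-2542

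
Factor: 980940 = 2^2 * 3^1*5^1*16349^1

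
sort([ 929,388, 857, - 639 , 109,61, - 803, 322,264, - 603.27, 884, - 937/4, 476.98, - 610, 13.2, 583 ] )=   [ - 803,-639,-610, - 603.27,-937/4,  13.2, 61,109, 264,322, 388 , 476.98,583, 857, 884, 929 ]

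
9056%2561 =1373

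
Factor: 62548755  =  3^1*  5^1*89^1 * 46853^1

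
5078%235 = 143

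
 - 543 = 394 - 937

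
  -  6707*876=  - 5875332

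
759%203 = 150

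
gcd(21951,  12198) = 3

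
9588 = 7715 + 1873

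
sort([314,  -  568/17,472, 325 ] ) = [-568/17, 314, 325, 472 ] 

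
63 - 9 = 54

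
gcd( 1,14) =1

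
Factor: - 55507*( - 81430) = 4519935010 = 2^1*5^1*17^1*47^1 * 479^1 *1181^1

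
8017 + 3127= 11144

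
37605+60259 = 97864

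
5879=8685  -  2806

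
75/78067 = 75/78067 = 0.00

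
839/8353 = 839/8353 = 0.10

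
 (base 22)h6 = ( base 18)132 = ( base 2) 101111100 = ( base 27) E2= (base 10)380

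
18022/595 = 18022/595 = 30.29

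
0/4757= 0 = 0.00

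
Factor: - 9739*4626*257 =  - 11578521798 = - 2^1*3^2 * 257^2 * 9739^1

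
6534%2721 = 1092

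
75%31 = 13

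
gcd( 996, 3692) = 4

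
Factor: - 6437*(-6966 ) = 44840142 = 2^1 *3^4*41^1*43^1*157^1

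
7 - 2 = 5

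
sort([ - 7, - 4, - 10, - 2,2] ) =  [ - 10,  -  7, - 4, - 2,  2 ]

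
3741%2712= 1029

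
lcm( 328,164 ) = 328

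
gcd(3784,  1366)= 2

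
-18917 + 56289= 37372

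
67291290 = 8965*7506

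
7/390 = 7/390 =0.02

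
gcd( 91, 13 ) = 13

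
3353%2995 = 358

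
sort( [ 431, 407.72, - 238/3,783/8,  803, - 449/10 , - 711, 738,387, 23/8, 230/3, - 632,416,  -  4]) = [  -  711, - 632, - 238/3,  -  449/10, - 4, 23/8, 230/3,783/8, 387,  407.72,416,431, 738, 803]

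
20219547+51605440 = 71824987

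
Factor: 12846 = 2^1*3^1*2141^1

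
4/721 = 4/721   =  0.01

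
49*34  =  1666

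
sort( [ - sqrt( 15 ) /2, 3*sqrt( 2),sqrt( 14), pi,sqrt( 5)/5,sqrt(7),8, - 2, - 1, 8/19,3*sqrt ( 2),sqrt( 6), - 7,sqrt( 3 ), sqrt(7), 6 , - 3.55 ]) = [ - 7,  -  3.55, - 2, - sqrt ( 15 ) /2, - 1,8/19,  sqrt( 5)/5,sqrt( 3 ), sqrt(6),sqrt( 7 ),sqrt( 7) , pi,sqrt( 14),3 * sqrt(2),3*sqrt( 2), 6,  8]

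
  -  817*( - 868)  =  709156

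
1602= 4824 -3222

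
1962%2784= 1962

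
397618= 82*4849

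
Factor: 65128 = 2^3*7^1*1163^1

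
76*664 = 50464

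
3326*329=1094254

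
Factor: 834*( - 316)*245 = -2^3*3^1*5^1*7^2*79^1*139^1 = - 64568280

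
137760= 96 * 1435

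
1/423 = 1/423 = 0.00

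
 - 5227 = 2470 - 7697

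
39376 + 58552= 97928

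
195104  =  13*15008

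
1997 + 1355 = 3352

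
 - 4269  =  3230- 7499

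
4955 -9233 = - 4278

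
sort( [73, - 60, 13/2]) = [ - 60,13/2  ,  73]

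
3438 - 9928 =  - 6490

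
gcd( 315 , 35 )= 35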